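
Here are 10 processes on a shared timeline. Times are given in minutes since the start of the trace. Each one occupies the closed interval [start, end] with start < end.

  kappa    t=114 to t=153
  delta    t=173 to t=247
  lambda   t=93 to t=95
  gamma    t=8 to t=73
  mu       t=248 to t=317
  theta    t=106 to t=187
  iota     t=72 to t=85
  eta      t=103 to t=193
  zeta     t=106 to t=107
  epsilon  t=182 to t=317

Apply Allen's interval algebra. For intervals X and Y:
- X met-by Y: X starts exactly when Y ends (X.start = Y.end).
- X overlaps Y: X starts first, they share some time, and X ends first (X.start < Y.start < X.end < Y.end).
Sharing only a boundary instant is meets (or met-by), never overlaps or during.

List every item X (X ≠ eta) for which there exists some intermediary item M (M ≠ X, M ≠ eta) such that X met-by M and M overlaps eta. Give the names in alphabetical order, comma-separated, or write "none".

Target eta = [t=103, t=193].
Intermediaries M with M overlaps eta: none.
Union: none.

none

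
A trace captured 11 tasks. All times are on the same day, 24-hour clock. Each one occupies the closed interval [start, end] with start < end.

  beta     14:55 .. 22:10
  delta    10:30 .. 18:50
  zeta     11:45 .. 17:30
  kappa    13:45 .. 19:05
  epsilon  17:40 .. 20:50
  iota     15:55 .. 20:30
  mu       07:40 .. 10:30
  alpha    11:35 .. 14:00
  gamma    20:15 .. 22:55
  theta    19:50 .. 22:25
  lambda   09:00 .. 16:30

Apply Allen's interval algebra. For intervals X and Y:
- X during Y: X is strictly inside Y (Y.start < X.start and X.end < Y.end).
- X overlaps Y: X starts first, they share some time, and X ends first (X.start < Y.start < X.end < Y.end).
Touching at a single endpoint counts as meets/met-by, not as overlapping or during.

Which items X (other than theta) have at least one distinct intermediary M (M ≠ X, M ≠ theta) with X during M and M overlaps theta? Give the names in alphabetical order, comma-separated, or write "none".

Target theta = [19:50, 22:25].
Intermediaries M with M overlaps theta: beta, epsilon, iota.
Via beta — items with X during beta: epsilon, iota.
Via epsilon — items with X during epsilon: none.
Via iota — items with X during iota: none.
Union: epsilon, iota.

epsilon, iota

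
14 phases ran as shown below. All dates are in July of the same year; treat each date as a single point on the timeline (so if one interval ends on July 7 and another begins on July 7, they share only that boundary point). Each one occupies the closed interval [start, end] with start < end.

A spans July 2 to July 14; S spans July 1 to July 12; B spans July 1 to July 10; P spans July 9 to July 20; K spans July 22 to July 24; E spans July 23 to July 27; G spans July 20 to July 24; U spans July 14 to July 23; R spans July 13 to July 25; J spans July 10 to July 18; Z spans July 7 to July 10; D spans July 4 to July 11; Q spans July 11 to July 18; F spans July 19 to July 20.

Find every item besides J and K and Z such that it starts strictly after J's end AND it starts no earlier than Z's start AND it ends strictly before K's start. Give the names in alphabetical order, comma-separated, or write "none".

Conditions: its start is strictly after J's end (X.start > July 18) AND its start is no earlier than Z's start (X.start >= July 7) AND its end is strictly before K's start (X.end < July 22).
A: start July 2 > July 18? ✗; start July 2 >= July 7? ✗; end July 14 < July 22? ✓ → no.
B: start July 1 > July 18? ✗; start July 1 >= July 7? ✗; end July 10 < July 22? ✓ → no.
D: start July 4 > July 18? ✗; start July 4 >= July 7? ✗; end July 11 < July 22? ✓ → no.
E: start July 23 > July 18? ✓; start July 23 >= July 7? ✓; end July 27 < July 22? ✗ → no.
F: start July 19 > July 18? ✓; start July 19 >= July 7? ✓; end July 20 < July 22? ✓ → yes.
G: start July 20 > July 18? ✓; start July 20 >= July 7? ✓; end July 24 < July 22? ✗ → no.
P: start July 9 > July 18? ✗; start July 9 >= July 7? ✓; end July 20 < July 22? ✓ → no.
Q: start July 11 > July 18? ✗; start July 11 >= July 7? ✓; end July 18 < July 22? ✓ → no.
R: start July 13 > July 18? ✗; start July 13 >= July 7? ✓; end July 25 < July 22? ✗ → no.
S: start July 1 > July 18? ✗; start July 1 >= July 7? ✗; end July 12 < July 22? ✓ → no.
U: start July 14 > July 18? ✗; start July 14 >= July 7? ✓; end July 23 < July 22? ✗ → no.
Result: F.

F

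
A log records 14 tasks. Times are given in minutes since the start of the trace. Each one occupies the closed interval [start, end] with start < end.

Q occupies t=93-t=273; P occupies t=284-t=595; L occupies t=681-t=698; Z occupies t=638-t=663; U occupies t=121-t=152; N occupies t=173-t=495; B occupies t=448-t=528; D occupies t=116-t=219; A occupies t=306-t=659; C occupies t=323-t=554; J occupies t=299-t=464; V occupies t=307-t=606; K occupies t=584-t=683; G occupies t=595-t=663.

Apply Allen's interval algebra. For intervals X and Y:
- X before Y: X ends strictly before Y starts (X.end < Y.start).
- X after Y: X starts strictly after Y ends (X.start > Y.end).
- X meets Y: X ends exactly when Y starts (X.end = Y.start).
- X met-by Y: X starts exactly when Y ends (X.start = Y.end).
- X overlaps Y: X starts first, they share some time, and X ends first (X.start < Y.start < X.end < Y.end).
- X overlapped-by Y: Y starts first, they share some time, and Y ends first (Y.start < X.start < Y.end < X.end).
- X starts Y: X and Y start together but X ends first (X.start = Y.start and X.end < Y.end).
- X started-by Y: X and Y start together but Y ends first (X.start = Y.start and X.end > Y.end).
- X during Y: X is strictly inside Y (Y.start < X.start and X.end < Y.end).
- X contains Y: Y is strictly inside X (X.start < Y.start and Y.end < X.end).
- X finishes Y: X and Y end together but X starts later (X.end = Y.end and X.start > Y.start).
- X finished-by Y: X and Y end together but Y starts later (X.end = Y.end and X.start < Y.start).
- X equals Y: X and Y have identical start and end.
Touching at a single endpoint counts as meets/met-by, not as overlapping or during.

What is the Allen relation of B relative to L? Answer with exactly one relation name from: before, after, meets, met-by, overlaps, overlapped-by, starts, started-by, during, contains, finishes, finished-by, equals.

B = [t=448, t=528]; L = [t=681, t=698].
Compare endpoints: B.start < L.start, B.start < L.end, B.end < L.start, B.end < L.end.
That pattern is 'before'.

before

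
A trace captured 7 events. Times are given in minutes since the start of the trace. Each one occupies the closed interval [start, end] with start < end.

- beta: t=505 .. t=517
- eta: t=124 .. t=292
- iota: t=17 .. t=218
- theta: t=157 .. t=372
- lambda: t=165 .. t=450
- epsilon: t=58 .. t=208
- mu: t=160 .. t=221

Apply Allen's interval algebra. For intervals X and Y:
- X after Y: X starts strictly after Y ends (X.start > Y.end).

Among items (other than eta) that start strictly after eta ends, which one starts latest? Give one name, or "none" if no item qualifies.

Target eta = [t=124, t=292].
beta [t=505, t=517] → after → candidate.
epsilon [t=58, t=208] → overlaps → excluded.
iota [t=17, t=218] → overlaps → excluded.
lambda [t=165, t=450] → overlapped-by → excluded.
mu [t=160, t=221] → during → excluded.
theta [t=157, t=372] → overlapped-by → excluded.
Among candidates, latest start is t=505 → beta.

beta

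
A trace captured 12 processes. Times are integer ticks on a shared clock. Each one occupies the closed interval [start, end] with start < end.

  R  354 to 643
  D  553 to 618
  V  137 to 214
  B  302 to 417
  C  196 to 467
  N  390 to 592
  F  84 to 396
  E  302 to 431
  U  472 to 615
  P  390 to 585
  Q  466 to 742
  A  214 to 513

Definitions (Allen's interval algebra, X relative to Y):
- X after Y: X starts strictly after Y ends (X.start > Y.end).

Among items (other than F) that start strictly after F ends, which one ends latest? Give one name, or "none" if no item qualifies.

Target F = [84, 396].
A [214, 513] → overlapped-by → excluded.
B [302, 417] → overlapped-by → excluded.
C [196, 467] → overlapped-by → excluded.
D [553, 618] → after → candidate.
E [302, 431] → overlapped-by → excluded.
N [390, 592] → overlapped-by → excluded.
P [390, 585] → overlapped-by → excluded.
Q [466, 742] → after → candidate.
R [354, 643] → overlapped-by → excluded.
U [472, 615] → after → candidate.
V [137, 214] → during → excluded.
Among candidates, latest end is 742 → Q.

Q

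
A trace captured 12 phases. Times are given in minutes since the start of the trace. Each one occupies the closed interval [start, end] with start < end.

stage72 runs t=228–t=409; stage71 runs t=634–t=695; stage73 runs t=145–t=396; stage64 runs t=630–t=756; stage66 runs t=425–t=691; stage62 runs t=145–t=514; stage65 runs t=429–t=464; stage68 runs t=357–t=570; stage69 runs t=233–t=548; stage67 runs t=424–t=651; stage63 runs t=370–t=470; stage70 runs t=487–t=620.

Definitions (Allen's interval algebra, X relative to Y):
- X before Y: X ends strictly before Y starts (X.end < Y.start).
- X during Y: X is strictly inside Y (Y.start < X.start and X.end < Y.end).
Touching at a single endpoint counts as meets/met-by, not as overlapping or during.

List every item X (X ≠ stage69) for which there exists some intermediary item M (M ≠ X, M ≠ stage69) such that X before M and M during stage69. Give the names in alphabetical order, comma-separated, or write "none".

stage72, stage73

Target stage69 = [t=233, t=548].
Intermediaries M with M during stage69: stage63, stage65.
Via stage63 — items with X before stage63: none.
Via stage65 — items with X before stage65: stage72, stage73.
Union: stage72, stage73.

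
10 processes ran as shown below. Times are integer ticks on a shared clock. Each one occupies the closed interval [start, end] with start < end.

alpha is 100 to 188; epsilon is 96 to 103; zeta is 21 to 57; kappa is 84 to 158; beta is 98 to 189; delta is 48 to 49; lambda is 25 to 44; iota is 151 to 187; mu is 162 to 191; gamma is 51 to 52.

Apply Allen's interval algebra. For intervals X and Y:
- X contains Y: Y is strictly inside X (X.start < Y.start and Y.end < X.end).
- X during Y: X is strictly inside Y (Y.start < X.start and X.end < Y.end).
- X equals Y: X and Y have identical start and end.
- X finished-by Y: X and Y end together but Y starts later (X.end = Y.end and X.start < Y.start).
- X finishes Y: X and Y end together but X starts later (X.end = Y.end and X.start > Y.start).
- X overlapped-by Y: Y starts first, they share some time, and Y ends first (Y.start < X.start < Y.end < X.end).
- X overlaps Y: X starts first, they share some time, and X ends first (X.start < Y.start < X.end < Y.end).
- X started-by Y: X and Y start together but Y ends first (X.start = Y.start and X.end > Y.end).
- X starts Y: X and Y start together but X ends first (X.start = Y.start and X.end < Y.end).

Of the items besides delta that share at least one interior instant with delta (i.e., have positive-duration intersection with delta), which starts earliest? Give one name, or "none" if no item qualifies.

Target delta = [48, 49].
alpha [100, 188] → after → excluded.
beta [98, 189] → after → excluded.
epsilon [96, 103] → after → excluded.
gamma [51, 52] → after → excluded.
iota [151, 187] → after → excluded.
kappa [84, 158] → after → excluded.
lambda [25, 44] → before → excluded.
mu [162, 191] → after → excluded.
zeta [21, 57] → contains → candidate.
Among candidates, earliest start is 21 → zeta.

zeta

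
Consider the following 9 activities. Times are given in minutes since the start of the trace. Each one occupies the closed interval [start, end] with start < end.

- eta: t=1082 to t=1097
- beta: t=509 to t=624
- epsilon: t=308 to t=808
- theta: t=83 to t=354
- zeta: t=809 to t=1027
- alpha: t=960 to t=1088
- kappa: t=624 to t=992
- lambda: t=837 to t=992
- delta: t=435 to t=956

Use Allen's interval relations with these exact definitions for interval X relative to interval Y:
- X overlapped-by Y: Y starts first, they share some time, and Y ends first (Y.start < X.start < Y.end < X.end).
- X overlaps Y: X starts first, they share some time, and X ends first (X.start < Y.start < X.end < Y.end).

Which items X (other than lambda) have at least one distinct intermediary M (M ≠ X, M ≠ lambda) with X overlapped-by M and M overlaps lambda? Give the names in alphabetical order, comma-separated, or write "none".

kappa, zeta

Target lambda = [t=837, t=992].
Intermediaries M with M overlaps lambda: delta.
Via delta — items with X overlapped-by delta: kappa, zeta.
Union: kappa, zeta.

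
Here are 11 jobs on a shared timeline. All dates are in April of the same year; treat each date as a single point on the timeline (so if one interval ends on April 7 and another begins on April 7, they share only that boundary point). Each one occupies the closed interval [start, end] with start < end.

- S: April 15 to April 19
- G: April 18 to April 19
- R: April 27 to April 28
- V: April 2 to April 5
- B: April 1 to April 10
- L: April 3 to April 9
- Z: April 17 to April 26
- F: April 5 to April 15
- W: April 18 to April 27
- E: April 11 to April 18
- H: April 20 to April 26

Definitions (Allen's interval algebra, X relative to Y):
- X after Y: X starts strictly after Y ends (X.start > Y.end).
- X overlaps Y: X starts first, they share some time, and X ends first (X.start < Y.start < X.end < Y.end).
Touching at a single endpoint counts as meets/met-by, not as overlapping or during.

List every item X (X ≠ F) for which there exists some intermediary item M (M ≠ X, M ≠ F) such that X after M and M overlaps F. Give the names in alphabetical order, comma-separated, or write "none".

Target F = [April 5, April 15].
Intermediaries M with M overlaps F: B, L.
Via B — items with X after B: E, G, H, R, S, W, Z.
Via L — items with X after L: E, G, H, R, S, W, Z.
Union: E, G, H, R, S, W, Z.

E, G, H, R, S, W, Z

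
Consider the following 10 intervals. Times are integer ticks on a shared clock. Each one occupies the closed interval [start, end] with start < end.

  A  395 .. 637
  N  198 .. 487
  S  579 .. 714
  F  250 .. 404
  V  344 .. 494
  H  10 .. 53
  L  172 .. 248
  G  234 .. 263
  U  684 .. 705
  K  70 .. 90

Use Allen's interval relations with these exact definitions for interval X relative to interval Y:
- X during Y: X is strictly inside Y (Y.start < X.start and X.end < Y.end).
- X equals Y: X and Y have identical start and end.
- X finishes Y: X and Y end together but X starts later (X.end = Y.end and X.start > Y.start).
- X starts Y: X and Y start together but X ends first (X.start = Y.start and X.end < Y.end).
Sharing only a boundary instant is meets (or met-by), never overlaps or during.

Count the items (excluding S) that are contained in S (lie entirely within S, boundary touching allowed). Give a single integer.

1

Target S = [579, 714].
A [395, 637] → overlaps → no.
F [250, 404] → before → no.
G [234, 263] → before → no.
H [10, 53] → before → no.
K [70, 90] → before → no.
L [172, 248] → before → no.
N [198, 487] → before → no.
U [684, 705] → during → counts.
V [344, 494] → before → no.
Total: 1.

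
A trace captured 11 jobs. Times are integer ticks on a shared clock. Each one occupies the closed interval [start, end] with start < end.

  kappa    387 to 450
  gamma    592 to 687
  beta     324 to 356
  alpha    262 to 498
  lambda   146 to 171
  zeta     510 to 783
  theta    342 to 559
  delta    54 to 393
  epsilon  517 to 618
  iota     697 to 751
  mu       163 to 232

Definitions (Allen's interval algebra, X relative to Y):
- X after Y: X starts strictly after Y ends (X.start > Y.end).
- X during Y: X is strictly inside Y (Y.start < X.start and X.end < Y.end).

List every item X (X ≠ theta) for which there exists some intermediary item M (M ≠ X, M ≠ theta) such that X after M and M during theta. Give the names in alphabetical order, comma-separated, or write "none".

Target theta = [342, 559].
Intermediaries M with M during theta: kappa.
Via kappa — items with X after kappa: epsilon, gamma, iota, zeta.
Union: epsilon, gamma, iota, zeta.

epsilon, gamma, iota, zeta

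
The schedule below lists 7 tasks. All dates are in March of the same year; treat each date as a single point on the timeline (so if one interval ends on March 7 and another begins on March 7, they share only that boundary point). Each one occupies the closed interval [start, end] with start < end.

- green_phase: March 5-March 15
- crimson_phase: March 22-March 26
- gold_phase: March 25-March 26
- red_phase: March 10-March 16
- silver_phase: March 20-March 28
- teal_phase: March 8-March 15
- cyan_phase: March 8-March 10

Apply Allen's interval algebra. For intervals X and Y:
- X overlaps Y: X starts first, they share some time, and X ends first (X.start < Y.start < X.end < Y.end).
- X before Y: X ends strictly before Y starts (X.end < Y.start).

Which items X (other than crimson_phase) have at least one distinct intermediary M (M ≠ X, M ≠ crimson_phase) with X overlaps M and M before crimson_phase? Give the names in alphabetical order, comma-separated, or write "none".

green_phase, teal_phase

Target crimson_phase = [March 22, March 26].
Intermediaries M with M before crimson_phase: cyan_phase, green_phase, red_phase, teal_phase.
Via cyan_phase — items with X overlaps cyan_phase: none.
Via green_phase — items with X overlaps green_phase: none.
Via red_phase — items with X overlaps red_phase: green_phase, teal_phase.
Via teal_phase — items with X overlaps teal_phase: none.
Union: green_phase, teal_phase.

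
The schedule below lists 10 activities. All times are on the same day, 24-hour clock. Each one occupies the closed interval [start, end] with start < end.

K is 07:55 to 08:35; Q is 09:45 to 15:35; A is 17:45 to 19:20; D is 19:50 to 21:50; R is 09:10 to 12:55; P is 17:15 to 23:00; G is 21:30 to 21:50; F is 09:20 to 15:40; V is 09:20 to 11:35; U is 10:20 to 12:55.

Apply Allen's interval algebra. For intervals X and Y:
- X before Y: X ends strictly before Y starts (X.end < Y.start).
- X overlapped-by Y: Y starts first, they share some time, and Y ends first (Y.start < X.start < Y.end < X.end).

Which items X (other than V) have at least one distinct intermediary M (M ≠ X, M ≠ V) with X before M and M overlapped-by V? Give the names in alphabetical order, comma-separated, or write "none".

Target V = [09:20, 11:35].
Intermediaries M with M overlapped-by V: Q, U.
Via Q — items with X before Q: K.
Via U — items with X before U: K.
Union: K.

K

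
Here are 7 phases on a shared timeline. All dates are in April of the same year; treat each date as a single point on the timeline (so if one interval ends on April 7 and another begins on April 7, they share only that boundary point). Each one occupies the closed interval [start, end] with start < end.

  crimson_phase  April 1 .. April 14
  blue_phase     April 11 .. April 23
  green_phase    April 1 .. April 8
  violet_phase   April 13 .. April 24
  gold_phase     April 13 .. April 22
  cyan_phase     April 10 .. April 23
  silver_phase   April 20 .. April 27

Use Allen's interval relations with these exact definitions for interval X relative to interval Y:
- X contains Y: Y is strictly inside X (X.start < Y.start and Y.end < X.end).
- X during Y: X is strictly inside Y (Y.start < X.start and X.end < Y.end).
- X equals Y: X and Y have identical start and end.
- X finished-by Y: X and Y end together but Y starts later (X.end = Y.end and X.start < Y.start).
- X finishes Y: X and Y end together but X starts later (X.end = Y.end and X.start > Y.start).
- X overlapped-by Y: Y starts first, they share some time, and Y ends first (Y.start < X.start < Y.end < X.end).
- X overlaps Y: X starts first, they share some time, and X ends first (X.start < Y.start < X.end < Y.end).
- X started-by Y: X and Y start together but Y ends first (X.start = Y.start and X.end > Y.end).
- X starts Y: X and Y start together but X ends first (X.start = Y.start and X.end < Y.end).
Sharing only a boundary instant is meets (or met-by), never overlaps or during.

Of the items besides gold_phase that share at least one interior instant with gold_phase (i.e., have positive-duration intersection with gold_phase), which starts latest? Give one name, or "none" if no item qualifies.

silver_phase

Target gold_phase = [April 13, April 22].
blue_phase [April 11, April 23] → contains → candidate.
crimson_phase [April 1, April 14] → overlaps → candidate.
cyan_phase [April 10, April 23] → contains → candidate.
green_phase [April 1, April 8] → before → excluded.
silver_phase [April 20, April 27] → overlapped-by → candidate.
violet_phase [April 13, April 24] → started-by → candidate.
Among candidates, latest start is April 20 → silver_phase.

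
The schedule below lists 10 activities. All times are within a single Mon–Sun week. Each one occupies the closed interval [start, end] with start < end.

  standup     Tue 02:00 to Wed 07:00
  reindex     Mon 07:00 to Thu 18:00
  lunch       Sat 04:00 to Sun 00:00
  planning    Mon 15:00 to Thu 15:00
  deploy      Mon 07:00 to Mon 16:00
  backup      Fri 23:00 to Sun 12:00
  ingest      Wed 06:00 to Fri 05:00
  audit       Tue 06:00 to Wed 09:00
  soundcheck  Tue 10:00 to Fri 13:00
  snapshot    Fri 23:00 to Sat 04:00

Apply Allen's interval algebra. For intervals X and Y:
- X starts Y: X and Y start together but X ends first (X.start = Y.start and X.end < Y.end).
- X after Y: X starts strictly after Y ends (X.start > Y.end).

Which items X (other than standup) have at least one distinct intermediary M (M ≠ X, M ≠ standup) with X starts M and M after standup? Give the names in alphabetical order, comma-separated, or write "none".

Target standup = [Tue 02:00, Wed 07:00].
Intermediaries M with M after standup: backup, lunch, snapshot.
Via backup — items with X starts backup: snapshot.
Via lunch — items with X starts lunch: none.
Via snapshot — items with X starts snapshot: none.
Union: snapshot.

snapshot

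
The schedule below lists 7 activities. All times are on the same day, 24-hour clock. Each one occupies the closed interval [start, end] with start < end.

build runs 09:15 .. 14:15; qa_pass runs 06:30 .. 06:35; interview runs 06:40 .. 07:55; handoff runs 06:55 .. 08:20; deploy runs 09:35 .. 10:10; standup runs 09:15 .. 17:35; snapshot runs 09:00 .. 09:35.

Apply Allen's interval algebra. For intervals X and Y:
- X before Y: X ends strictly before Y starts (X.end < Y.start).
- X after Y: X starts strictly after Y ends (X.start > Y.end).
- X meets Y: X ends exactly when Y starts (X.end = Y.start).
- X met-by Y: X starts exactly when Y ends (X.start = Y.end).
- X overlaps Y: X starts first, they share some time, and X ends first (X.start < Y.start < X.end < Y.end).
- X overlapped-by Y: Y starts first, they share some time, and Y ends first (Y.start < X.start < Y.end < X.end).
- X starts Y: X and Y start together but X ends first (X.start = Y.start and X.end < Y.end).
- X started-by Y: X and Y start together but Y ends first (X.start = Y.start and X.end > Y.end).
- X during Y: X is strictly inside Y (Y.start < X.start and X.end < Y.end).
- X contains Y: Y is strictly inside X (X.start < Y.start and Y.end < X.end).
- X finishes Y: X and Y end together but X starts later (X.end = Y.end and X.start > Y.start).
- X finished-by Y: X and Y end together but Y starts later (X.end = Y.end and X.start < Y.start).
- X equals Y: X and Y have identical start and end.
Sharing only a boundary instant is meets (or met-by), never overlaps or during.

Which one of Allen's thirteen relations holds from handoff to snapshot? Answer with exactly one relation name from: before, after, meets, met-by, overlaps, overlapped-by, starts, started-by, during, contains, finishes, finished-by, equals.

handoff = [06:55, 08:20]; snapshot = [09:00, 09:35].
Compare endpoints: handoff.start < snapshot.start, handoff.start < snapshot.end, handoff.end < snapshot.start, handoff.end < snapshot.end.
That pattern is 'before'.

before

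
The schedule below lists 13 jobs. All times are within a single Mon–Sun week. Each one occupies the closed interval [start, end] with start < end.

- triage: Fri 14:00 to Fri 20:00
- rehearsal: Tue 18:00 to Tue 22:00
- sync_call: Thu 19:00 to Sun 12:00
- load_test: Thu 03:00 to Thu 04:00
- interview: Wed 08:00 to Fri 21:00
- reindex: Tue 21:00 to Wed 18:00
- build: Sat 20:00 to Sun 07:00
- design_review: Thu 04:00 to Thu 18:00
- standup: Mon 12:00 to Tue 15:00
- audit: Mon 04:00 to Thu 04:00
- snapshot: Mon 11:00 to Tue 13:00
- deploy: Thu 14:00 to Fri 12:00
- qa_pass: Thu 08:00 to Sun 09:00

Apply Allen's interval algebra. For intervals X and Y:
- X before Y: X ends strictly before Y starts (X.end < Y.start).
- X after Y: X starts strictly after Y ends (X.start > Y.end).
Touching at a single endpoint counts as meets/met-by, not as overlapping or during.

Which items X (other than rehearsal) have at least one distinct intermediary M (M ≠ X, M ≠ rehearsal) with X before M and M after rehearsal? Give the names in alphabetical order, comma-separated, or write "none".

audit, deploy, design_review, interview, load_test, reindex, snapshot, standup, triage

Target rehearsal = [Tue 18:00, Tue 22:00].
Intermediaries M with M after rehearsal: build, deploy, design_review, interview, load_test, qa_pass, sync_call, triage.
Via build — items with X before build: audit, deploy, design_review, interview, load_test, reindex, snapshot, standup, triage.
Via deploy — items with X before deploy: audit, load_test, reindex, snapshot, standup.
Via design_review — items with X before design_review: reindex, snapshot, standup.
Via interview — items with X before interview: snapshot, standup.
Via load_test — items with X before load_test: reindex, snapshot, standup.
Via qa_pass — items with X before qa_pass: audit, load_test, reindex, snapshot, standup.
Via sync_call — items with X before sync_call: audit, design_review, load_test, reindex, snapshot, standup.
Via triage — items with X before triage: audit, deploy, design_review, load_test, reindex, snapshot, standup.
Union: audit, deploy, design_review, interview, load_test, reindex, snapshot, standup, triage.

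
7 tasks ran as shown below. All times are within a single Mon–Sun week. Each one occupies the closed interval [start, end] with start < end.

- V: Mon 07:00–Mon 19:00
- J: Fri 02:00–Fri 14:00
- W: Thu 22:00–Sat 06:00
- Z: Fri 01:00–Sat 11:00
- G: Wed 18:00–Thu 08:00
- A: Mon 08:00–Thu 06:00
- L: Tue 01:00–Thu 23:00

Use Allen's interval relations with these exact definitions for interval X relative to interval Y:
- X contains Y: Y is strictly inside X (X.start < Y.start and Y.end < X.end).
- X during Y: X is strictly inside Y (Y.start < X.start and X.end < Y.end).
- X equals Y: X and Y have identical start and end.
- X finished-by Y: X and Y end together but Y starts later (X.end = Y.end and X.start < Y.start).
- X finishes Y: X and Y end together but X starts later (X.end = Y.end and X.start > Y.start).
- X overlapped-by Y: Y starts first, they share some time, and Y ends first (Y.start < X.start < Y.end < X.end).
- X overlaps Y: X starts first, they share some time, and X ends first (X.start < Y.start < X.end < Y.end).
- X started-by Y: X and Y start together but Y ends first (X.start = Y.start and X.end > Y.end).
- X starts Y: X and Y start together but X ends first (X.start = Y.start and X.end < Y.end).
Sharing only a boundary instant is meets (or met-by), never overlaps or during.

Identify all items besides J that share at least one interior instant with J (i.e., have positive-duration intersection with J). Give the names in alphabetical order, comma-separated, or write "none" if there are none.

Target J = [Fri 02:00, Fri 14:00].
A [Mon 08:00, Thu 06:00] → before → no.
G [Wed 18:00, Thu 08:00] → before → no.
L [Tue 01:00, Thu 23:00] → before → no.
V [Mon 07:00, Mon 19:00] → before → no.
W [Thu 22:00, Sat 06:00] → contains → yes.
Z [Fri 01:00, Sat 11:00] → contains → yes.
Result: W, Z.

W, Z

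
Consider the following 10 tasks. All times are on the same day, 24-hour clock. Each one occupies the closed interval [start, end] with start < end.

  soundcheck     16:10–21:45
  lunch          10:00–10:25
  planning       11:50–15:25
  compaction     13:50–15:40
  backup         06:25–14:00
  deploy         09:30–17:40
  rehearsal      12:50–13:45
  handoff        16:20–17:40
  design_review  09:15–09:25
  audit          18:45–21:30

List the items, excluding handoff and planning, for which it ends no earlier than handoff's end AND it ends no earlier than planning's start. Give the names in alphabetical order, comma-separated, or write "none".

Conditions: its end is no earlier than handoff's end (X.end >= 17:40) AND its end is no earlier than planning's start (X.end >= 11:50).
audit: end 21:30 >= 17:40? ✓; end 21:30 >= 11:50? ✓ → yes.
backup: end 14:00 >= 17:40? ✗; end 14:00 >= 11:50? ✓ → no.
compaction: end 15:40 >= 17:40? ✗; end 15:40 >= 11:50? ✓ → no.
deploy: end 17:40 >= 17:40? ✓; end 17:40 >= 11:50? ✓ → yes.
design_review: end 09:25 >= 17:40? ✗; end 09:25 >= 11:50? ✗ → no.
lunch: end 10:25 >= 17:40? ✗; end 10:25 >= 11:50? ✗ → no.
rehearsal: end 13:45 >= 17:40? ✗; end 13:45 >= 11:50? ✓ → no.
soundcheck: end 21:45 >= 17:40? ✓; end 21:45 >= 11:50? ✓ → yes.
Result: audit, deploy, soundcheck.

audit, deploy, soundcheck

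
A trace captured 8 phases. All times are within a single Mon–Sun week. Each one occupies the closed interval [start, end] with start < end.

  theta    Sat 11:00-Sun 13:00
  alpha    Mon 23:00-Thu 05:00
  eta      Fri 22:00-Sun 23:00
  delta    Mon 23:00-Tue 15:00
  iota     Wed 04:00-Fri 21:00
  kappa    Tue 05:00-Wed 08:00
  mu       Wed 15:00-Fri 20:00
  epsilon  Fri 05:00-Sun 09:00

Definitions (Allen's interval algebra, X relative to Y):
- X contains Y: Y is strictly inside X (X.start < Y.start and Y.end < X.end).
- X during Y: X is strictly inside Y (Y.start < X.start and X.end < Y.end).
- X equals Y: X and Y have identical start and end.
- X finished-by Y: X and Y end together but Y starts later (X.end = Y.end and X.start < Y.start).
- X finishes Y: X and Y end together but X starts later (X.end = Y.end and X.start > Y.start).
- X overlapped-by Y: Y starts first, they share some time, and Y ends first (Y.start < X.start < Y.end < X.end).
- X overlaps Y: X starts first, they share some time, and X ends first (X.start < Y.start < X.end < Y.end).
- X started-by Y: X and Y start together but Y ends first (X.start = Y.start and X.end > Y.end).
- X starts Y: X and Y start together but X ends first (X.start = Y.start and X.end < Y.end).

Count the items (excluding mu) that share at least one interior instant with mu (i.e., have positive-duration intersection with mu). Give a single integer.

Target mu = [Wed 15:00, Fri 20:00].
alpha [Mon 23:00, Thu 05:00] → overlaps → counts.
delta [Mon 23:00, Tue 15:00] → before → no.
epsilon [Fri 05:00, Sun 09:00] → overlapped-by → counts.
eta [Fri 22:00, Sun 23:00] → after → no.
iota [Wed 04:00, Fri 21:00] → contains → counts.
kappa [Tue 05:00, Wed 08:00] → before → no.
theta [Sat 11:00, Sun 13:00] → after → no.
Total: 3.

3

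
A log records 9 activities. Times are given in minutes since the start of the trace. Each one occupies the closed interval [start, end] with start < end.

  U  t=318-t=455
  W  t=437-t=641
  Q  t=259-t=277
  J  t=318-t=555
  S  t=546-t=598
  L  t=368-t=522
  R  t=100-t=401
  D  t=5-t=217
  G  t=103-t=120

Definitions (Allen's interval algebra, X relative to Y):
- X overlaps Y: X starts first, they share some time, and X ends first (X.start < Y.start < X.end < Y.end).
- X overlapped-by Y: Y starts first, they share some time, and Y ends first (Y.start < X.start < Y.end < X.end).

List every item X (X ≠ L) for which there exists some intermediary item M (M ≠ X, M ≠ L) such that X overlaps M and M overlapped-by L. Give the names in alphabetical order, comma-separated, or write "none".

J, U

Target L = [t=368, t=522].
Intermediaries M with M overlapped-by L: W.
Via W — items with X overlaps W: J, U.
Union: J, U.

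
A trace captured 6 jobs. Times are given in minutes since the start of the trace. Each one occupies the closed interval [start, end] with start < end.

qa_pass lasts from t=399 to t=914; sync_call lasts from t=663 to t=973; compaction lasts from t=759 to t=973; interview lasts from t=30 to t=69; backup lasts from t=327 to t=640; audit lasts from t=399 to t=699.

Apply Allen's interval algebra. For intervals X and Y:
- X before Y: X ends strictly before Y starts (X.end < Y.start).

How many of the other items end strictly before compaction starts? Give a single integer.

3

Target compaction = [t=759, t=973].
audit [t=399, t=699] → before → counts.
backup [t=327, t=640] → before → counts.
interview [t=30, t=69] → before → counts.
qa_pass [t=399, t=914] → overlaps → no.
sync_call [t=663, t=973] → finished-by → no.
Total: 3.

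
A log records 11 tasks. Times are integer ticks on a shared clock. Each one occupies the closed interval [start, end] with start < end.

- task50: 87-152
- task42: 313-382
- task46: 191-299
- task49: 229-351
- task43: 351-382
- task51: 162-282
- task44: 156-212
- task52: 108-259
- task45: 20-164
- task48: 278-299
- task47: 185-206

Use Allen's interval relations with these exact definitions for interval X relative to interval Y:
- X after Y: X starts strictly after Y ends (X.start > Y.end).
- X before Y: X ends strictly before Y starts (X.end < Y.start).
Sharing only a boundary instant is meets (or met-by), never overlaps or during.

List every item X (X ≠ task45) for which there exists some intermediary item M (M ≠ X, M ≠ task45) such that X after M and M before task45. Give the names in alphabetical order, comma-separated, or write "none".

Target task45 = [20, 164].
Intermediaries M with M before task45: none.
Union: none.

none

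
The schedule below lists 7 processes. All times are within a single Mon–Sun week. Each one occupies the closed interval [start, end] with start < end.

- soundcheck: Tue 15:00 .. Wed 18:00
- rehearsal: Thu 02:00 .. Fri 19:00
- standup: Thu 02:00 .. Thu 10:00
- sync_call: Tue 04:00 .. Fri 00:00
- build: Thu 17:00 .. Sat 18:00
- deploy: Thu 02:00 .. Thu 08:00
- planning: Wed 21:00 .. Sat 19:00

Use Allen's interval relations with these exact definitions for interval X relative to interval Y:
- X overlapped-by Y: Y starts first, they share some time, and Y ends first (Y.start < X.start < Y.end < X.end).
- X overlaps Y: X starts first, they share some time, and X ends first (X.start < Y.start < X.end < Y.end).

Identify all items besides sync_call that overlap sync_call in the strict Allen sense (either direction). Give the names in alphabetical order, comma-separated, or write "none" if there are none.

Target sync_call = [Tue 04:00, Fri 00:00].
build [Thu 17:00, Sat 18:00] → overlapped-by → yes.
deploy [Thu 02:00, Thu 08:00] → during → no.
planning [Wed 21:00, Sat 19:00] → overlapped-by → yes.
rehearsal [Thu 02:00, Fri 19:00] → overlapped-by → yes.
soundcheck [Tue 15:00, Wed 18:00] → during → no.
standup [Thu 02:00, Thu 10:00] → during → no.
Result: build, planning, rehearsal.

build, planning, rehearsal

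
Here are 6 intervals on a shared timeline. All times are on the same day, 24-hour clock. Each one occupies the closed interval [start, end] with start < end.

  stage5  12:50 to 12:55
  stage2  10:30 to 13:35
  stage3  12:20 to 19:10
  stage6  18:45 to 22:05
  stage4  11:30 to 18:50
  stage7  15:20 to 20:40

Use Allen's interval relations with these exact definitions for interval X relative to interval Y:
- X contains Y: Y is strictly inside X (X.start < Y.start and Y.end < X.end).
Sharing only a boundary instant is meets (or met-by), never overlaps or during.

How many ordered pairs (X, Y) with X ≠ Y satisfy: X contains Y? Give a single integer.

Checking all 30 ordered pairs for relation 'contains'; matching pairs in alphabetical order:
(stage2, stage5): stage2 contains stage5 ✓
(stage3, stage5): stage3 contains stage5 ✓
(stage4, stage5): stage4 contains stage5 ✓
Count: 3.

3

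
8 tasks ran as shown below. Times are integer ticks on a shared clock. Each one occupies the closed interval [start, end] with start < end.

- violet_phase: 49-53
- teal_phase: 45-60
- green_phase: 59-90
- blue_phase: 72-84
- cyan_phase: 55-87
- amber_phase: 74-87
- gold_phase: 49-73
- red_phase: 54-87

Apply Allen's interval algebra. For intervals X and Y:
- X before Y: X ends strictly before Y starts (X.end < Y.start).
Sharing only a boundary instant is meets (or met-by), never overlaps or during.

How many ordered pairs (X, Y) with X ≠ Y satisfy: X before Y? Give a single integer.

Checking all 56 ordered pairs for relation 'before'; matching pairs in alphabetical order:
(gold_phase, amber_phase): gold_phase before amber_phase ✓
(teal_phase, amber_phase): teal_phase before amber_phase ✓
(teal_phase, blue_phase): teal_phase before blue_phase ✓
(violet_phase, amber_phase): violet_phase before amber_phase ✓
(violet_phase, blue_phase): violet_phase before blue_phase ✓
(violet_phase, cyan_phase): violet_phase before cyan_phase ✓
(violet_phase, green_phase): violet_phase before green_phase ✓
(violet_phase, red_phase): violet_phase before red_phase ✓
Count: 8.

8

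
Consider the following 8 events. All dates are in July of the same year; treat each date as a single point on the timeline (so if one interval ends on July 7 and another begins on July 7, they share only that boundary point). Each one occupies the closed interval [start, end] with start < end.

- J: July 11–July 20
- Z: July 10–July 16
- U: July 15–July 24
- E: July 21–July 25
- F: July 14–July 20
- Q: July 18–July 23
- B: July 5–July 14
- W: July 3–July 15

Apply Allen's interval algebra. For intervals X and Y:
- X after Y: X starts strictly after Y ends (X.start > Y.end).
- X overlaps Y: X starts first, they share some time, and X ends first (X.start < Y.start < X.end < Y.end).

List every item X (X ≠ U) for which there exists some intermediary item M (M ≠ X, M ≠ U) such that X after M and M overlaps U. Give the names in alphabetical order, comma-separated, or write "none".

E, Q

Target U = [July 15, July 24].
Intermediaries M with M overlaps U: F, J, Z.
Via F — items with X after F: E.
Via J — items with X after J: E.
Via Z — items with X after Z: E, Q.
Union: E, Q.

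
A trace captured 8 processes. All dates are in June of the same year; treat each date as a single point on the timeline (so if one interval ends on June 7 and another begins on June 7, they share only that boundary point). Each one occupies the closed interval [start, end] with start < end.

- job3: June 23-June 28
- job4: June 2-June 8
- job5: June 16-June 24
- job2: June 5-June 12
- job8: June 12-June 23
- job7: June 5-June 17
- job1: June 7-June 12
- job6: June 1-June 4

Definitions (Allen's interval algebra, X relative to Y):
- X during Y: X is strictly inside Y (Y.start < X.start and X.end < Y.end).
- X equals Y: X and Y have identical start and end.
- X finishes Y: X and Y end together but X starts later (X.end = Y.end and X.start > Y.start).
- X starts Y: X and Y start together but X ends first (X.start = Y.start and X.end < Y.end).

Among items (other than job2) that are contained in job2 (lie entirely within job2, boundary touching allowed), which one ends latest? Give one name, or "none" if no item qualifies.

Target job2 = [June 5, June 12].
job1 [June 7, June 12] → finishes → candidate.
job3 [June 23, June 28] → after → excluded.
job4 [June 2, June 8] → overlaps → excluded.
job5 [June 16, June 24] → after → excluded.
job6 [June 1, June 4] → before → excluded.
job7 [June 5, June 17] → started-by → excluded.
job8 [June 12, June 23] → met-by → excluded.
Among candidates, latest end is June 12 → job1.

job1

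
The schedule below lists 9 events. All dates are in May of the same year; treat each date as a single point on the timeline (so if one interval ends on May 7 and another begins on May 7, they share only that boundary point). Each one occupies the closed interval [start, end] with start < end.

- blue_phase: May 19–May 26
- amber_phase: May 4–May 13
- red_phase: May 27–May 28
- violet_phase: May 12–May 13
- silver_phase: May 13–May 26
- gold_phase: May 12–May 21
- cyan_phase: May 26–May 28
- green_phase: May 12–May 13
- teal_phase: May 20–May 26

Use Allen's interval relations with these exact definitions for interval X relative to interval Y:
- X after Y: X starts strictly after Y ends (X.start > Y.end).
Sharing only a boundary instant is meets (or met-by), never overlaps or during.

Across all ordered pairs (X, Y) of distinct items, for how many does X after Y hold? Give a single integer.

17

Checking all 72 ordered pairs for relation 'after'; matching pairs in alphabetical order:
(blue_phase, amber_phase): blue_phase after amber_phase ✓
(blue_phase, green_phase): blue_phase after green_phase ✓
(blue_phase, violet_phase): blue_phase after violet_phase ✓
(cyan_phase, amber_phase): cyan_phase after amber_phase ✓
(cyan_phase, gold_phase): cyan_phase after gold_phase ✓
(cyan_phase, green_phase): cyan_phase after green_phase ✓
(cyan_phase, violet_phase): cyan_phase after violet_phase ✓
(red_phase, amber_phase): red_phase after amber_phase ✓
(red_phase, blue_phase): red_phase after blue_phase ✓
(red_phase, gold_phase): red_phase after gold_phase ✓
(red_phase, green_phase): red_phase after green_phase ✓
(red_phase, silver_phase): red_phase after silver_phase ✓
(red_phase, teal_phase): red_phase after teal_phase ✓
(red_phase, violet_phase): red_phase after violet_phase ✓
(teal_phase, amber_phase): teal_phase after amber_phase ✓
(teal_phase, green_phase): teal_phase after green_phase ✓
(teal_phase, violet_phase): teal_phase after violet_phase ✓
Count: 17.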